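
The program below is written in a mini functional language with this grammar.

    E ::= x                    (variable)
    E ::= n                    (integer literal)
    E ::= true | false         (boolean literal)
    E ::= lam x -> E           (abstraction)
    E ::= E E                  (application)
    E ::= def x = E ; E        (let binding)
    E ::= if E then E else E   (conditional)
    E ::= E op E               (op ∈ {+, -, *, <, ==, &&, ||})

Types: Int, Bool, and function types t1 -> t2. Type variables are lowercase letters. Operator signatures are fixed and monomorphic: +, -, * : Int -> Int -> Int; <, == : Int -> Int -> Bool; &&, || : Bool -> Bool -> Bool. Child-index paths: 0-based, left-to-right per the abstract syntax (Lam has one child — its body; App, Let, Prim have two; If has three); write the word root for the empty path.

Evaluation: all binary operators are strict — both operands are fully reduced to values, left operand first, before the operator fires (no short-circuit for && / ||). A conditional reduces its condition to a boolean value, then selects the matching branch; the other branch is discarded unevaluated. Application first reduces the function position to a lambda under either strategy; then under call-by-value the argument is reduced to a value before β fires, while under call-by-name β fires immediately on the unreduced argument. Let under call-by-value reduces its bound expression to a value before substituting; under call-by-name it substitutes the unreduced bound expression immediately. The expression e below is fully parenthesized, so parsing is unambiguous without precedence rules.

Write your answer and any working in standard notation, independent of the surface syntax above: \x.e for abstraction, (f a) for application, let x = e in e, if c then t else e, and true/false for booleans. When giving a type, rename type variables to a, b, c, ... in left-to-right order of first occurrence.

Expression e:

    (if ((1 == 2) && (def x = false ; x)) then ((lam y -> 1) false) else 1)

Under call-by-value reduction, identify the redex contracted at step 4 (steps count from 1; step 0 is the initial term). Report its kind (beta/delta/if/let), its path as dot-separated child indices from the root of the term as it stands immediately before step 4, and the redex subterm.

Working:
step 0: (if ((1 == 2) && (let x = false in x)) then ((\y.1) false) else 1)
step 1: [delta@0.0] (if (false && (let x = false in x)) then ((\y.1) false) else 1)
step 2: [let@0.1] (if (false && false) then ((\y.1) false) else 1)
step 3: [delta@0] (if false then ((\y.1) false) else 1)
step 4: [if@root] 1

Answer: if at root : (if false then ((\y.1) false) else 1)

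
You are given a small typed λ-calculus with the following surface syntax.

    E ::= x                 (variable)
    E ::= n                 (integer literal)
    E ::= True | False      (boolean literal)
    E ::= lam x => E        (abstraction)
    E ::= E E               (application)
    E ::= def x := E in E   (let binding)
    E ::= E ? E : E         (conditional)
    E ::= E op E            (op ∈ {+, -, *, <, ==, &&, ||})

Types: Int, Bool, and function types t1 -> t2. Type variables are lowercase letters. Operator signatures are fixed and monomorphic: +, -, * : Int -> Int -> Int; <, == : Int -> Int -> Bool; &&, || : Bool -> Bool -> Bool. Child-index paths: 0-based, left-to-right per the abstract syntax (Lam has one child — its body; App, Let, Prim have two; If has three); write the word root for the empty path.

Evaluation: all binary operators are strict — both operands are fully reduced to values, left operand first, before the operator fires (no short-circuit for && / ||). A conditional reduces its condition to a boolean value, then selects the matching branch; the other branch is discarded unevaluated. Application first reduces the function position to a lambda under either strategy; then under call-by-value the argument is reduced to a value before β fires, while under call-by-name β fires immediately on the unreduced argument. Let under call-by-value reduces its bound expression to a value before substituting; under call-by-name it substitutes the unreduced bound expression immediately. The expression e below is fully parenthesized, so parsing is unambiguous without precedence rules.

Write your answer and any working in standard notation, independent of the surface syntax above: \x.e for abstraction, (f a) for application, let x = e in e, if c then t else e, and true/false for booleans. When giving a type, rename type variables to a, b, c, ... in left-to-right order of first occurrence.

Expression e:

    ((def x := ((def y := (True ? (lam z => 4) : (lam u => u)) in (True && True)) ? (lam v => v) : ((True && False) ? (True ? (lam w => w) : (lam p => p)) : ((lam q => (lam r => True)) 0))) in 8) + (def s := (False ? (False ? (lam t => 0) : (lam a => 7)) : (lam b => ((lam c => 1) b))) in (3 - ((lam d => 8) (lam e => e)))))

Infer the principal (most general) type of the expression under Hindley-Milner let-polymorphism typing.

Answer: Int

Working:
  unify Bool ~ Bool
\z._ : a -> Int
u : b
\u._ : b -> b
  unify a -> Int ~ b -> b
  unify a ~ b
  unify Int ~ b
let y : Int -> Int
  unify Bool ~ Bool
  unify Bool ~ Bool
  unify Bool ~ Bool
v : c
\v._ : c -> c
  unify Bool ~ Bool
  unify Bool ~ Bool
  unify Bool ~ Bool
  unify Bool ~ Bool
w : d
\w._ : d -> d
p : e
\p._ : e -> e
  unify d -> d ~ e -> e
  unify d ~ e
  unify e ~ e
\r._ : g -> Bool
\q._ : f -> g -> Bool
  unify f -> g -> Bool ~ Int -> h
  unify f ~ Int
  unify g -> Bool ~ h
_ _ : g -> Bool
  unify e -> e ~ g -> Bool
  unify e ~ g
  unify g ~ Bool
  unify c -> c ~ Bool -> Bool
  unify c ~ Bool
  unify Bool ~ Bool
let x : Bool -> Bool
  unify Int ~ Int
  unify Bool ~ Bool
  unify Bool ~ Bool
\t._ : i -> Int
\a._ : j -> Int
  unify i -> Int ~ j -> Int
  unify i ~ j
  unify Int ~ Int
\c._ : l -> Int
b : k
  unify l -> Int ~ k -> m
  unify l ~ k
  unify Int ~ m
_ _ : Int
\b._ : k -> Int
  unify j -> Int ~ k -> Int
  unify j ~ k
  unify Int ~ Int
let s : forall. k -> Int
  unify Int ~ Int
\d._ : n -> Int
e : o
\e._ : o -> o
  unify n -> Int ~ (o -> o) -> p
  unify n ~ o -> o
  unify Int ~ p
_ _ : Int
  unify Int ~ Int
  unify Int ~ Int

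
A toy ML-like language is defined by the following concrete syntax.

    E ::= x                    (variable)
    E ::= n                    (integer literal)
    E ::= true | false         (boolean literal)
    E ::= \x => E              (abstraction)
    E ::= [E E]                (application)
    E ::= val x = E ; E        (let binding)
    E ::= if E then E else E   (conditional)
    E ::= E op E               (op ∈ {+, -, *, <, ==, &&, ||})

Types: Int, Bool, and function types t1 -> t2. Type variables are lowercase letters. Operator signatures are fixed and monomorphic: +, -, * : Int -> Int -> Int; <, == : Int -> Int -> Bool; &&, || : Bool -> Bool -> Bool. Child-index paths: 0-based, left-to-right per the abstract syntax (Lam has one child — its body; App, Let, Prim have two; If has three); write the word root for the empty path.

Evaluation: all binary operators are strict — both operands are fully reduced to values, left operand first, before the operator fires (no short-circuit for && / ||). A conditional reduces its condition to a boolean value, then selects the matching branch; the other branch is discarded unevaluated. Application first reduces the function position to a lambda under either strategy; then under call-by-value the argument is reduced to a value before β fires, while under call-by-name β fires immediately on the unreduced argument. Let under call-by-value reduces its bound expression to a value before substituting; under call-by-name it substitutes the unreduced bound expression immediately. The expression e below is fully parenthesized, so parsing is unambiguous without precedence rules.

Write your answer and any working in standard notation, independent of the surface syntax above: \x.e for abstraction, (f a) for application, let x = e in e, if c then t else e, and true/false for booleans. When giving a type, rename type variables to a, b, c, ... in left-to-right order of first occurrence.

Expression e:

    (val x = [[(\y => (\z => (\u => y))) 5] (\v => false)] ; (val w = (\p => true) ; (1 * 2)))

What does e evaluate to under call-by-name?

Answer: 2

Trace:
step 0: (let x = (((\y.(\z.(\u.y))) 5) (\v.false)) in (let w = (\p.true) in (1 * 2)))
step 1: [let@root] (let w = (\p.true) in (1 * 2))
step 2: [let@root] (1 * 2)
step 3: [delta@root] 2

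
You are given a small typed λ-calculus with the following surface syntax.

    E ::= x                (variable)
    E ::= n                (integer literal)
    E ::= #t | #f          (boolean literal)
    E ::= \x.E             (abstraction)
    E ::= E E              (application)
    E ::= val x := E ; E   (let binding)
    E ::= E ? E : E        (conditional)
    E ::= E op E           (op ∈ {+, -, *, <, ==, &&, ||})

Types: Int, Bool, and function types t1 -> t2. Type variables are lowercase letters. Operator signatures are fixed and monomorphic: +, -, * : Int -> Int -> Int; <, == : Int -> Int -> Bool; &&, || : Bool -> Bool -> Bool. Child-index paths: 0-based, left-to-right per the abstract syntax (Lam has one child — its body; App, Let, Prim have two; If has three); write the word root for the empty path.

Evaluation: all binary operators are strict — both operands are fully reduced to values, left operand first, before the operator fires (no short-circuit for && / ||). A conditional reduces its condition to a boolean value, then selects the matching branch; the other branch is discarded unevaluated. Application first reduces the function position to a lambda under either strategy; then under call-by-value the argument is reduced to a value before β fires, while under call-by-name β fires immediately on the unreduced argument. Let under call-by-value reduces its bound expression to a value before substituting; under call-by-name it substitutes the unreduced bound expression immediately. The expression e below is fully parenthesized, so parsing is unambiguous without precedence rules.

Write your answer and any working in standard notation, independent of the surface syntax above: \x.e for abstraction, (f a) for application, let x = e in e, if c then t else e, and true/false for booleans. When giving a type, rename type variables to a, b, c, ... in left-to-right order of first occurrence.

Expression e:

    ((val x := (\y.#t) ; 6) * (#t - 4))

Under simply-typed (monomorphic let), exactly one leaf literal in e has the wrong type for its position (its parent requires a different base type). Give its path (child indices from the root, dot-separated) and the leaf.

Answer: 1.0 : true

Derivation:
\y._ : a -> Bool
let x : a -> Bool
  unify Int ~ Int
  unify Bool ~ Int
  FAIL: mismatch Bool ~ Int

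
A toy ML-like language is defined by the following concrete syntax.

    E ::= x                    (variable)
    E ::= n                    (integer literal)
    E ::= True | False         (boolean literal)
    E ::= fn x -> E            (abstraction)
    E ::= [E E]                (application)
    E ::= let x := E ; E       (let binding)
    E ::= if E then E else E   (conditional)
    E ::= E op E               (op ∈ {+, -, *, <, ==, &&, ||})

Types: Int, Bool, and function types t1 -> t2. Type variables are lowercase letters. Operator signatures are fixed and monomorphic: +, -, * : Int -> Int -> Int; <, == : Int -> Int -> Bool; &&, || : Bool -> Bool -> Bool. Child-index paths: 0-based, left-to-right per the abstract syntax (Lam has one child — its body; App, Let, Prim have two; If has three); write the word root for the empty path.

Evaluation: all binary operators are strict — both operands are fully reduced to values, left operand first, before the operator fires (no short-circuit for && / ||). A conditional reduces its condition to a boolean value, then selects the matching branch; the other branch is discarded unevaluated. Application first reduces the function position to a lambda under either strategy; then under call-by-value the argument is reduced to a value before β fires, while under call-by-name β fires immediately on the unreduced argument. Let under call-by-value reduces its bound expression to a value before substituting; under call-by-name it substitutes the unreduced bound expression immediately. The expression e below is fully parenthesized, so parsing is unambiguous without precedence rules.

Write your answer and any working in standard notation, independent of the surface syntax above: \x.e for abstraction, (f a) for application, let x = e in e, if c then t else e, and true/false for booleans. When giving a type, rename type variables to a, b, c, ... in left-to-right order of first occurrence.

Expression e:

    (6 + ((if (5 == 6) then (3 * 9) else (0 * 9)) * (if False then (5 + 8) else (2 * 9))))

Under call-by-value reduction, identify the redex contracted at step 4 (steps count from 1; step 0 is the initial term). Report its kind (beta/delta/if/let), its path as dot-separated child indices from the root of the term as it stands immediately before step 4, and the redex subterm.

Trace:
step 0: (6 + ((if (5 == 6) then (3 * 9) else (0 * 9)) * (if false then (5 + 8) else (2 * 9))))
step 1: [delta@1.0.0] (6 + ((if false then (3 * 9) else (0 * 9)) * (if false then (5 + 8) else (2 * 9))))
step 2: [if@1.0] (6 + ((0 * 9) * (if false then (5 + 8) else (2 * 9))))
step 3: [delta@1.0] (6 + (0 * (if false then (5 + 8) else (2 * 9))))
step 4: [if@1.1] (6 + (0 * (2 * 9)))

Answer: if at 1.1 : (if false then (5 + 8) else (2 * 9))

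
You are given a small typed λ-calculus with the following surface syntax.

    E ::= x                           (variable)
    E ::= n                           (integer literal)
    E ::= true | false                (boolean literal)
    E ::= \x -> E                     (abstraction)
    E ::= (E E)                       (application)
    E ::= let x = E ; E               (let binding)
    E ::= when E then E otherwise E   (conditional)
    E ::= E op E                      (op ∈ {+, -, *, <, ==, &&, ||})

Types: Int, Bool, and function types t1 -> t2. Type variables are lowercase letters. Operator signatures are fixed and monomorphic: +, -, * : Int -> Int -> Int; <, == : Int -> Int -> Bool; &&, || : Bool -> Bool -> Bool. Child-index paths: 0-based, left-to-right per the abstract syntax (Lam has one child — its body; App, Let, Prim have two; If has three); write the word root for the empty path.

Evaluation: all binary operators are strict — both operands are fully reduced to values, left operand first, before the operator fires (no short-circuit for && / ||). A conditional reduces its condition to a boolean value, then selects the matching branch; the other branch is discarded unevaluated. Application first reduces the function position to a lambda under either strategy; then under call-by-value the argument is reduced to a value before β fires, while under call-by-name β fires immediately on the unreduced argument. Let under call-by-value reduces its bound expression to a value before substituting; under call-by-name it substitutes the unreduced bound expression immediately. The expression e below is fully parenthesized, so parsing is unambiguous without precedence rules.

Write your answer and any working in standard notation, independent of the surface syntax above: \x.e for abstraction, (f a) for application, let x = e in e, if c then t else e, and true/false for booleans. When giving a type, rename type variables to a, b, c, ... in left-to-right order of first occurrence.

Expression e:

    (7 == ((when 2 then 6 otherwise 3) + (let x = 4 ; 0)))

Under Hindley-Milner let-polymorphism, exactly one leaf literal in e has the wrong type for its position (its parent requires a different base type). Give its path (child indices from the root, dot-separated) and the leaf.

Answer: 1.0.0 : 2

Working:
  unify Int ~ Int
  unify Int ~ Bool
  FAIL: mismatch Int ~ Bool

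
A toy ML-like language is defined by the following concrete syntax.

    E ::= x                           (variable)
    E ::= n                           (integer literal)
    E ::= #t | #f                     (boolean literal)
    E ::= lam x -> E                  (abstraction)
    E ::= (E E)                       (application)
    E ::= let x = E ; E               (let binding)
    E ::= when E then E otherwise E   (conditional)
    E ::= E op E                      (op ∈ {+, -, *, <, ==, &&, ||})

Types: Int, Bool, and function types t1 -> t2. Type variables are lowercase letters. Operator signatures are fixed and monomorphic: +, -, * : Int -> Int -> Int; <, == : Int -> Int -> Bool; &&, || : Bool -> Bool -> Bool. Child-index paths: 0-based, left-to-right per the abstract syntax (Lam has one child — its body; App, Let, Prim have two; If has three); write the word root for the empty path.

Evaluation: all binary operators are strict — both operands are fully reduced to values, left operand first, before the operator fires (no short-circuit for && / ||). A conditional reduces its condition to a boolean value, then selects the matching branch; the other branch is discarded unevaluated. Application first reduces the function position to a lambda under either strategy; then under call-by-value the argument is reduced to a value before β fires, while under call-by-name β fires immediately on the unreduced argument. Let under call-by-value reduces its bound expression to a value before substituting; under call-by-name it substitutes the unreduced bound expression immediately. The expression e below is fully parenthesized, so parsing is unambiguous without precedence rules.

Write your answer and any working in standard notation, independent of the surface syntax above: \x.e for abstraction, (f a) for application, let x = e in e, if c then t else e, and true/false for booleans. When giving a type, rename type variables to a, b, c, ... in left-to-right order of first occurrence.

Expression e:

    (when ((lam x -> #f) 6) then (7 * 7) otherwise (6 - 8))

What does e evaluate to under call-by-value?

Answer: -2

Trace:
step 0: (if ((\x.false) 6) then (7 * 7) else (6 - 8))
step 1: [beta@0] (if false then (7 * 7) else (6 - 8))
step 2: [if@root] (6 - 8)
step 3: [delta@root] -2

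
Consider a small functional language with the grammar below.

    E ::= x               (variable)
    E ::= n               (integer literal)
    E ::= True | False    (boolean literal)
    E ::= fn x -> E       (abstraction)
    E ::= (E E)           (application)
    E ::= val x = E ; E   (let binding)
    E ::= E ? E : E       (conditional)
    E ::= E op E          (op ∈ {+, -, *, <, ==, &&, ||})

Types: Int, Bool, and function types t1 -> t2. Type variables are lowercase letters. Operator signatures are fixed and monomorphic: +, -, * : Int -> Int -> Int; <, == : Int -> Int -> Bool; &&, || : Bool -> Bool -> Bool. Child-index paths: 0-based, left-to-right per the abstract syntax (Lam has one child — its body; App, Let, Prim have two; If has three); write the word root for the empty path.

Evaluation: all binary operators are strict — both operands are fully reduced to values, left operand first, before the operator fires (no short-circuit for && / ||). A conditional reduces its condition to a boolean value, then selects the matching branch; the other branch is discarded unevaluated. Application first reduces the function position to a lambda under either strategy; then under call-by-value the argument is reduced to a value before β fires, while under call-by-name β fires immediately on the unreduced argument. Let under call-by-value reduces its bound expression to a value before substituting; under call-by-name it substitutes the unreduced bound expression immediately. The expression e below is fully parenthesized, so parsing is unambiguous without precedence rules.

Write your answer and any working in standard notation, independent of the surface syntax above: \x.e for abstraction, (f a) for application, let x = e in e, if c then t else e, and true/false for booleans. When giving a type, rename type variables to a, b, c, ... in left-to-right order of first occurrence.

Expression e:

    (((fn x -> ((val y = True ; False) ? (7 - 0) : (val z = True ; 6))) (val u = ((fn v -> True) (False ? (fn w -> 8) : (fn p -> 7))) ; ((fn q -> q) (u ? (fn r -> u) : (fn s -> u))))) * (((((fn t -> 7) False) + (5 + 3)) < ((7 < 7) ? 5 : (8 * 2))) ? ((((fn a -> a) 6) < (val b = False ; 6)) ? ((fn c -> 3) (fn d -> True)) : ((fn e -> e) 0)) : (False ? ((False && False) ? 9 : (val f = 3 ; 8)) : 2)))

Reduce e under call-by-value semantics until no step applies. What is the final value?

Trace:
step 0: (((\x.(if (let y = true in false) then (7 - 0) else (let z = true in 6))) (let u = ((\v.true) (if false then (\w.8) else (\p.7))) in ((\q.q) (if u then (\r.u) else (\s.u))))) * (if ((((\t.7) false) + (5 + 3)) < (if (7 < 7) then 5 else (8 * 2))) then (if (((\a.a) 6) < (let b = false in 6)) then ((\c.3) (\d.true)) else ((\e.e) 0)) else (if false then (if (false && false) then 9 else (let f = 3 in 8)) else 2)))
step 1: [if@0.1.0.1] (((\x.(if (let y = true in false) then (7 - 0) else (let z = true in 6))) (let u = ((\v.true) (\p.7)) in ((\q.q) (if u then (\r.u) else (\s.u))))) * (if ((((\t.7) false) + (5 + 3)) < (if (7 < 7) then 5 else (8 * 2))) then (if (((\a.a) 6) < (let b = false in 6)) then ((\c.3) (\d.true)) else ((\e.e) 0)) else (if false then (if (false && false) then 9 else (let f = 3 in 8)) else 2)))
step 2: [beta@0.1.0] (((\x.(if (let y = true in false) then (7 - 0) else (let z = true in 6))) (let u = true in ((\q.q) (if u then (\r.u) else (\s.u))))) * (if ((((\t.7) false) + (5 + 3)) < (if (7 < 7) then 5 else (8 * 2))) then (if (((\a.a) 6) < (let b = false in 6)) then ((\c.3) (\d.true)) else ((\e.e) 0)) else (if false then (if (false && false) then 9 else (let f = 3 in 8)) else 2)))
step 3: [let@0.1] (((\x.(if (let y = true in false) then (7 - 0) else (let z = true in 6))) ((\q.q) (if true then (\r.true) else (\s.true)))) * (if ((((\t.7) false) + (5 + 3)) < (if (7 < 7) then 5 else (8 * 2))) then (if (((\a.a) 6) < (let b = false in 6)) then ((\c.3) (\d.true)) else ((\e.e) 0)) else (if false then (if (false && false) then 9 else (let f = 3 in 8)) else 2)))
step 4: [if@0.1.1] (((\x.(if (let y = true in false) then (7 - 0) else (let z = true in 6))) ((\q.q) (\r.true))) * (if ((((\t.7) false) + (5 + 3)) < (if (7 < 7) then 5 else (8 * 2))) then (if (((\a.a) 6) < (let b = false in 6)) then ((\c.3) (\d.true)) else ((\e.e) 0)) else (if false then (if (false && false) then 9 else (let f = 3 in 8)) else 2)))
step 5: [beta@0.1] (((\x.(if (let y = true in false) then (7 - 0) else (let z = true in 6))) (\r.true)) * (if ((((\t.7) false) + (5 + 3)) < (if (7 < 7) then 5 else (8 * 2))) then (if (((\a.a) 6) < (let b = false in 6)) then ((\c.3) (\d.true)) else ((\e.e) 0)) else (if false then (if (false && false) then 9 else (let f = 3 in 8)) else 2)))
step 6: [beta@0] ((if (let y = true in false) then (7 - 0) else (let z = true in 6)) * (if ((((\t.7) false) + (5 + 3)) < (if (7 < 7) then 5 else (8 * 2))) then (if (((\a.a) 6) < (let b = false in 6)) then ((\c.3) (\d.true)) else ((\e.e) 0)) else (if false then (if (false && false) then 9 else (let f = 3 in 8)) else 2)))
step 7: [let@0.0] ((if false then (7 - 0) else (let z = true in 6)) * (if ((((\t.7) false) + (5 + 3)) < (if (7 < 7) then 5 else (8 * 2))) then (if (((\a.a) 6) < (let b = false in 6)) then ((\c.3) (\d.true)) else ((\e.e) 0)) else (if false then (if (false && false) then 9 else (let f = 3 in 8)) else 2)))
step 8: [if@0] ((let z = true in 6) * (if ((((\t.7) false) + (5 + 3)) < (if (7 < 7) then 5 else (8 * 2))) then (if (((\a.a) 6) < (let b = false in 6)) then ((\c.3) (\d.true)) else ((\e.e) 0)) else (if false then (if (false && false) then 9 else (let f = 3 in 8)) else 2)))
step 9: [let@0] (6 * (if ((((\t.7) false) + (5 + 3)) < (if (7 < 7) then 5 else (8 * 2))) then (if (((\a.a) 6) < (let b = false in 6)) then ((\c.3) (\d.true)) else ((\e.e) 0)) else (if false then (if (false && false) then 9 else (let f = 3 in 8)) else 2)))
step 10: [beta@1.0.0.0] (6 * (if ((7 + (5 + 3)) < (if (7 < 7) then 5 else (8 * 2))) then (if (((\a.a) 6) < (let b = false in 6)) then ((\c.3) (\d.true)) else ((\e.e) 0)) else (if false then (if (false && false) then 9 else (let f = 3 in 8)) else 2)))
step 11: [delta@1.0.0.1] (6 * (if ((7 + 8) < (if (7 < 7) then 5 else (8 * 2))) then (if (((\a.a) 6) < (let b = false in 6)) then ((\c.3) (\d.true)) else ((\e.e) 0)) else (if false then (if (false && false) then 9 else (let f = 3 in 8)) else 2)))
step 12: [delta@1.0.0] (6 * (if (15 < (if (7 < 7) then 5 else (8 * 2))) then (if (((\a.a) 6) < (let b = false in 6)) then ((\c.3) (\d.true)) else ((\e.e) 0)) else (if false then (if (false && false) then 9 else (let f = 3 in 8)) else 2)))
step 13: [delta@1.0.1.0] (6 * (if (15 < (if false then 5 else (8 * 2))) then (if (((\a.a) 6) < (let b = false in 6)) then ((\c.3) (\d.true)) else ((\e.e) 0)) else (if false then (if (false && false) then 9 else (let f = 3 in 8)) else 2)))
step 14: [if@1.0.1] (6 * (if (15 < (8 * 2)) then (if (((\a.a) 6) < (let b = false in 6)) then ((\c.3) (\d.true)) else ((\e.e) 0)) else (if false then (if (false && false) then 9 else (let f = 3 in 8)) else 2)))
step 15: [delta@1.0.1] (6 * (if (15 < 16) then (if (((\a.a) 6) < (let b = false in 6)) then ((\c.3) (\d.true)) else ((\e.e) 0)) else (if false then (if (false && false) then 9 else (let f = 3 in 8)) else 2)))
step 16: [delta@1.0] (6 * (if true then (if (((\a.a) 6) < (let b = false in 6)) then ((\c.3) (\d.true)) else ((\e.e) 0)) else (if false then (if (false && false) then 9 else (let f = 3 in 8)) else 2)))
step 17: [if@1] (6 * (if (((\a.a) 6) < (let b = false in 6)) then ((\c.3) (\d.true)) else ((\e.e) 0)))
step 18: [beta@1.0.0] (6 * (if (6 < (let b = false in 6)) then ((\c.3) (\d.true)) else ((\e.e) 0)))
step 19: [let@1.0.1] (6 * (if (6 < 6) then ((\c.3) (\d.true)) else ((\e.e) 0)))
step 20: [delta@1.0] (6 * (if false then ((\c.3) (\d.true)) else ((\e.e) 0)))
step 21: [if@1] (6 * ((\e.e) 0))
step 22: [beta@1] (6 * 0)
step 23: [delta@root] 0

Answer: 0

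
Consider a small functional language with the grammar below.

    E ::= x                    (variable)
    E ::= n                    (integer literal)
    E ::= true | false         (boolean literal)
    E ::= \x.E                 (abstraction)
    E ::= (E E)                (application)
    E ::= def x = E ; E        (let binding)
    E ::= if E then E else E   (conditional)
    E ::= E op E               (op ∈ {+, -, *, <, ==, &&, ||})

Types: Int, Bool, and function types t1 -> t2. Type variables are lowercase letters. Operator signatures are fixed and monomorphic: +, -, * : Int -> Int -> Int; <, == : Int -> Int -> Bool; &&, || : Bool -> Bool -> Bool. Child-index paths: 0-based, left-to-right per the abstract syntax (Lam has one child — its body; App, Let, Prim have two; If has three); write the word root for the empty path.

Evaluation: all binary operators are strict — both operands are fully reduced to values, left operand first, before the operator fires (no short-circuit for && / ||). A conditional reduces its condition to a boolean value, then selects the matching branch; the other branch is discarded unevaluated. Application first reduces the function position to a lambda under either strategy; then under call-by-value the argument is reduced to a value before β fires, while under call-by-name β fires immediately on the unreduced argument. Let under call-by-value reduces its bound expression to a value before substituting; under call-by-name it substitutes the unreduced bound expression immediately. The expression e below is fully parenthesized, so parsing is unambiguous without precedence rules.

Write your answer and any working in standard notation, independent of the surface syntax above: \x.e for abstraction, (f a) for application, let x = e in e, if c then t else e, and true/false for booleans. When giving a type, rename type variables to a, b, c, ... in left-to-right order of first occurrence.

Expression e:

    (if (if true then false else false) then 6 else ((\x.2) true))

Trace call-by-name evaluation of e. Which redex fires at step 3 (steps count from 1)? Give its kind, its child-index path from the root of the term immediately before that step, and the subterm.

Answer: beta at root : ((\x.2) true)

Derivation:
step 0: (if (if true then false else false) then 6 else ((\x.2) true))
step 1: [if@0] (if false then 6 else ((\x.2) true))
step 2: [if@root] ((\x.2) true)
step 3: [beta@root] 2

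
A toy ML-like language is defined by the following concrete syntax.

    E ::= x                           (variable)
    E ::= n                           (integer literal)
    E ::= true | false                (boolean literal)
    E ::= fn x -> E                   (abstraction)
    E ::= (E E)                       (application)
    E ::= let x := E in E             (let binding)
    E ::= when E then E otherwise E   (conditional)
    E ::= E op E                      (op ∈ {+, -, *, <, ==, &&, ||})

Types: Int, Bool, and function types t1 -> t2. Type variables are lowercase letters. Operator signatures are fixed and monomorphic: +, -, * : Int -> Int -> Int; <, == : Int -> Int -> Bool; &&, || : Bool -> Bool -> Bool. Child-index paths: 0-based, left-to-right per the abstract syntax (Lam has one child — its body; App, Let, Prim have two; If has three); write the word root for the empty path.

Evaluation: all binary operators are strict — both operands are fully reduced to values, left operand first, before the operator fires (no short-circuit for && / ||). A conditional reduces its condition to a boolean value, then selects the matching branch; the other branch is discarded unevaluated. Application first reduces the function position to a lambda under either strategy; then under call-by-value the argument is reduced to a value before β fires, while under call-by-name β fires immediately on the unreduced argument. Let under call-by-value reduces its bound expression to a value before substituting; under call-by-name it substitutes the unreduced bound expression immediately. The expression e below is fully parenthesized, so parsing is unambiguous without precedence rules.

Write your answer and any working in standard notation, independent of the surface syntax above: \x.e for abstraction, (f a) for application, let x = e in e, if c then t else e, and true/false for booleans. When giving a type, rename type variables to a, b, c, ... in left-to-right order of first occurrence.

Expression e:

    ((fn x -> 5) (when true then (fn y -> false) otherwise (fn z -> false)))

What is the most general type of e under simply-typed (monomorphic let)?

Answer: Int

Working:
\x._ : a -> Int
  unify Bool ~ Bool
\y._ : b -> Bool
\z._ : c -> Bool
  unify b -> Bool ~ c -> Bool
  unify b ~ c
  unify Bool ~ Bool
  unify a -> Int ~ (c -> Bool) -> d
  unify a ~ c -> Bool
  unify Int ~ d
_ _ : Int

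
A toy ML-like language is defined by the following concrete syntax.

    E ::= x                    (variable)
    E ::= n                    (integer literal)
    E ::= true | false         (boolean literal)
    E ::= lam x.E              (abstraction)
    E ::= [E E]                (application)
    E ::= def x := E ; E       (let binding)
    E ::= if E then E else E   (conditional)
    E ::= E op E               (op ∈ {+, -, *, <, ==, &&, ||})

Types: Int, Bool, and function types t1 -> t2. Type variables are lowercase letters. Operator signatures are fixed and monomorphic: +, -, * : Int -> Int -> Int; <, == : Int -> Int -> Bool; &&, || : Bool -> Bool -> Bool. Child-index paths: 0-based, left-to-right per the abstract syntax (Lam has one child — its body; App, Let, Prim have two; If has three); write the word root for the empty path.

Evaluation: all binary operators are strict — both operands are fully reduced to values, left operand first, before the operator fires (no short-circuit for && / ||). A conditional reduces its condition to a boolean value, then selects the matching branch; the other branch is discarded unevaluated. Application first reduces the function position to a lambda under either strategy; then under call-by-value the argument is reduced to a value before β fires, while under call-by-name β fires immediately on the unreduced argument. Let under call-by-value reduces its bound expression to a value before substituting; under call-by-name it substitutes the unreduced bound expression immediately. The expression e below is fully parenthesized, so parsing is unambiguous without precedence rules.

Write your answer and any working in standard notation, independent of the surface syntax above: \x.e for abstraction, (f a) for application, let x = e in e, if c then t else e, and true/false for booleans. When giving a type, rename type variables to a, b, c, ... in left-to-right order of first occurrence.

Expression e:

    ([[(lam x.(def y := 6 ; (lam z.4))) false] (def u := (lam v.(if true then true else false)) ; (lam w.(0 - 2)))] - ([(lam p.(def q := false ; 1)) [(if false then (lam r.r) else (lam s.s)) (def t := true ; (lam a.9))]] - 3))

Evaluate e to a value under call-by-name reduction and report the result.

Answer: 6

Working:
step 0: ((((\x.(let y = 6 in (\z.4))) false) (let u = (\v.(if true then true else false)) in (\w.(0 - 2)))) - (((\p.(let q = false in 1)) ((if false then (\r.r) else (\s.s)) (let t = true in (\a.9)))) - 3))
step 1: [beta@0.0] (((let y = 6 in (\z.4)) (let u = (\v.(if true then true else false)) in (\w.(0 - 2)))) - (((\p.(let q = false in 1)) ((if false then (\r.r) else (\s.s)) (let t = true in (\a.9)))) - 3))
step 2: [let@0.0] (((\z.4) (let u = (\v.(if true then true else false)) in (\w.(0 - 2)))) - (((\p.(let q = false in 1)) ((if false then (\r.r) else (\s.s)) (let t = true in (\a.9)))) - 3))
step 3: [beta@0] (4 - (((\p.(let q = false in 1)) ((if false then (\r.r) else (\s.s)) (let t = true in (\a.9)))) - 3))
step 4: [beta@1.0] (4 - ((let q = false in 1) - 3))
step 5: [let@1.0] (4 - (1 - 3))
step 6: [delta@1] (4 - -2)
step 7: [delta@root] 6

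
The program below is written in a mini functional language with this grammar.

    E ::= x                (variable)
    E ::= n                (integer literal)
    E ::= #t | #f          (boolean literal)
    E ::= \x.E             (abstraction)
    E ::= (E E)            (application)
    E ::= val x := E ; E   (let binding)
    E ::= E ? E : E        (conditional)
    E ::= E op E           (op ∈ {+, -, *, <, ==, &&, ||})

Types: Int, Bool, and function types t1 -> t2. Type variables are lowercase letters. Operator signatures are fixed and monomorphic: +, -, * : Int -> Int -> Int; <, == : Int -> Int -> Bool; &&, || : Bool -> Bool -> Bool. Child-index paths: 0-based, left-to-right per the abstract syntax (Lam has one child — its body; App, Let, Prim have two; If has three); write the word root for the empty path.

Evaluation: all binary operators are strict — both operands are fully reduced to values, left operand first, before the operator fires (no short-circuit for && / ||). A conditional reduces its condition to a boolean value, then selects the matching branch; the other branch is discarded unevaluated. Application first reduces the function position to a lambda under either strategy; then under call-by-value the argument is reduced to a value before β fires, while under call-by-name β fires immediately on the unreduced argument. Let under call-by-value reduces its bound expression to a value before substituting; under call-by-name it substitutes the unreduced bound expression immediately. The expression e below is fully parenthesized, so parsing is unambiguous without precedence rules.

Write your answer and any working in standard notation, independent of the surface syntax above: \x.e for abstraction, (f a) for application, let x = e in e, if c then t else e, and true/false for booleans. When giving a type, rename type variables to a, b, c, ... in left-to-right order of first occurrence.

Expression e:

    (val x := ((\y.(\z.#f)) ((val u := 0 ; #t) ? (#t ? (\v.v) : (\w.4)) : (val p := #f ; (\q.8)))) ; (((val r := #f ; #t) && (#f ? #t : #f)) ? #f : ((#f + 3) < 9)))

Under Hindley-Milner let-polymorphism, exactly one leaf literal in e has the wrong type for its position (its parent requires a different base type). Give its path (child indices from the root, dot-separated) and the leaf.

Working:
\z._ : b -> Bool
\y._ : a -> b -> Bool
let u : Int
  unify Bool ~ Bool
  unify Bool ~ Bool
v : c
\v._ : c -> c
\w._ : d -> Int
  unify c -> c ~ d -> Int
  unify c ~ d
  unify d ~ Int
let p : Bool
\q._ : e -> Int
  unify Int -> Int ~ e -> Int
  unify Int ~ e
  unify Int ~ Int
  unify a -> b -> Bool ~ (Int -> Int) -> f
  unify a ~ Int -> Int
  unify b -> Bool ~ f
_ _ : b -> Bool
let x : forall. b -> Bool
let r : Bool
  unify Bool ~ Bool
  unify Bool ~ Bool
  unify Bool ~ Bool
  unify Bool ~ Bool
  unify Bool ~ Bool
  unify Bool ~ Int
  FAIL: mismatch Bool ~ Int

Answer: 1.2.0.0 : false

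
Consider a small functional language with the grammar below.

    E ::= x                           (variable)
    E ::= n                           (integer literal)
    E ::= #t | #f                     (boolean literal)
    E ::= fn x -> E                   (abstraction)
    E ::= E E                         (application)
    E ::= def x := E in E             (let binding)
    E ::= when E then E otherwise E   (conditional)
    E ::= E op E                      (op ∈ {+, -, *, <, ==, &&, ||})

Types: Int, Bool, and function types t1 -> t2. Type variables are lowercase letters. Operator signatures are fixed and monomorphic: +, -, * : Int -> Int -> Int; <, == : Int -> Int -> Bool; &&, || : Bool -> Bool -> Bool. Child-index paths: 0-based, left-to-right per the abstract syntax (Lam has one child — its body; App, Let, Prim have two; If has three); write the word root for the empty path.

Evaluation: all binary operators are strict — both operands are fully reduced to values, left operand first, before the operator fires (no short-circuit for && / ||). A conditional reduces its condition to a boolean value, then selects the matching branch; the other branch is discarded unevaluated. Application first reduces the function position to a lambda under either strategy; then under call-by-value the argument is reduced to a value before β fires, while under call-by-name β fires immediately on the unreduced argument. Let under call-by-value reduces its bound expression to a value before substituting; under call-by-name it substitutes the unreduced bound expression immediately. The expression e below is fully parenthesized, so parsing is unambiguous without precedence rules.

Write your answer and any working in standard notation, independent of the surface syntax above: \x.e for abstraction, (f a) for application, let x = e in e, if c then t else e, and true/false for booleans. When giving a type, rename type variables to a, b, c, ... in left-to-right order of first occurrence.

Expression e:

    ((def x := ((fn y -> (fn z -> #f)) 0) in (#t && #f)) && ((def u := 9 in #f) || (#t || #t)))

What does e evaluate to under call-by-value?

Trace:
step 0: ((let x = ((\y.(\z.false)) 0) in (true && false)) && ((let u = 9 in false) || (true || true)))
step 1: [beta@0.0] ((let x = (\z.false) in (true && false)) && ((let u = 9 in false) || (true || true)))
step 2: [let@0] ((true && false) && ((let u = 9 in false) || (true || true)))
step 3: [delta@0] (false && ((let u = 9 in false) || (true || true)))
step 4: [let@1.0] (false && (false || (true || true)))
step 5: [delta@1.1] (false && (false || true))
step 6: [delta@1] (false && true)
step 7: [delta@root] false

Answer: false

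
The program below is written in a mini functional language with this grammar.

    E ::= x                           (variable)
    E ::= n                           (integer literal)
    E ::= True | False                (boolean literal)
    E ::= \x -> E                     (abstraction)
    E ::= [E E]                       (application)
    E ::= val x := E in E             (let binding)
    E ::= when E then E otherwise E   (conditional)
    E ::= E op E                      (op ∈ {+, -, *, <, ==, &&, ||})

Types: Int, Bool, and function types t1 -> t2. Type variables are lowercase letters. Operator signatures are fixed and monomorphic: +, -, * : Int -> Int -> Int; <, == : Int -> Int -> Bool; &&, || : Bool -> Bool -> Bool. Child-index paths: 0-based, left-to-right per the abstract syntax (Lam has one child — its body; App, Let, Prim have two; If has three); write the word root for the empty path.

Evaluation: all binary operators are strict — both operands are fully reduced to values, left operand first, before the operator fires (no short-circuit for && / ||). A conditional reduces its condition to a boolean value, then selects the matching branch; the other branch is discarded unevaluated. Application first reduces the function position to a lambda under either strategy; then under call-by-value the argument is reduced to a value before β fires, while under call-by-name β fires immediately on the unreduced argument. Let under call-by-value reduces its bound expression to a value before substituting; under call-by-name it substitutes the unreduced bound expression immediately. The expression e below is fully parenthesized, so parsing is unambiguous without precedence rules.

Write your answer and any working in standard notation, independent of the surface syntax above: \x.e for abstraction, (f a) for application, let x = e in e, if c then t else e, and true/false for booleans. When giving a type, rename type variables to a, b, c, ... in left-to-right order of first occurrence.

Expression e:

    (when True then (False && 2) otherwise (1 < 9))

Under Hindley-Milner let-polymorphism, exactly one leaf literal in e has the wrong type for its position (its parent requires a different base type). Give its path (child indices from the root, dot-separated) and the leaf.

Answer: 1.1 : 2

Derivation:
  unify Bool ~ Bool
  unify Bool ~ Bool
  unify Int ~ Bool
  FAIL: mismatch Int ~ Bool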